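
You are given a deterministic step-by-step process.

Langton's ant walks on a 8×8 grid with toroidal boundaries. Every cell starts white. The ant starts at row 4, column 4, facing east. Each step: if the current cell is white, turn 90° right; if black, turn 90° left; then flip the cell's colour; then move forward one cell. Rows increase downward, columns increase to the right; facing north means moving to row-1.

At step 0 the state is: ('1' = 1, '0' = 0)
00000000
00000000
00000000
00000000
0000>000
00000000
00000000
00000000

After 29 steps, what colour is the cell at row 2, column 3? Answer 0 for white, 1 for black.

1

0) 00000000
00000000
00000000
00000000
0000>000
00000000
00000000
00000000
1) 00000000
00000000
00000000
00000000
00001000
0000v000
00000000
00000000
2) 00000000
00000000
00000000
00000000
00001000
000<1000
00000000
00000000
3) 00000000
00000000
00000000
00000000
000^1000
00011000
00000000
00000000
4) 00000000
00000000
00000000
00000000
0001>000
00011000
00000000
00000000
5) 00000000
00000000
00000000
0000^000
00010000
00011000
00000000
00000000
6) 00000000
00000000
00000000
00001>00
00010000
00011000
00000000
00000000
7) 00000000
00000000
00000000
00001100
00010v00
00011000
00000000
00000000
8) 00000000
00000000
00000000
00001100
0001<100
00011000
00000000
00000000
9) 00000000
00000000
00000000
0000^100
00011100
00011000
00000000
00000000
10) 00000000
00000000
00000000
000<0100
00011100
00011000
00000000
00000000
11) 00000000
00000000
000^0000
00010100
00011100
00011000
00000000
00000000
12) 00000000
00000000
0001>000
00010100
00011100
00011000
00000000
00000000
13) 00000000
00000000
00011000
0001v100
00011100
00011000
00000000
00000000
14) 00000000
00000000
00011000
000<1100
00011100
00011000
00000000
00000000
15) 00000000
00000000
00011000
00001100
000v1100
00011000
00000000
00000000
16) 00000000
00000000
00011000
00001100
0000>100
00011000
00000000
00000000
17) 00000000
00000000
00011000
0000^100
00000100
00011000
00000000
00000000
18) 00000000
00000000
00011000
000<0100
00000100
00011000
00000000
00000000
19) 00000000
00000000
000^1000
00010100
00000100
00011000
00000000
00000000
20) 00000000
00000000
00<01000
00010100
00000100
00011000
00000000
00000000
21) 00000000
00^00000
00101000
00010100
00000100
00011000
00000000
00000000
22) 00000000
001>0000
00101000
00010100
00000100
00011000
00000000
00000000
23) 00000000
00110000
001v1000
00010100
00000100
00011000
00000000
00000000
24) 00000000
00110000
00<11000
00010100
00000100
00011000
00000000
00000000
25) 00000000
00110000
00011000
00v10100
00000100
00011000
00000000
00000000
26) 00000000
00110000
00011000
0<110100
00000100
00011000
00000000
00000000
27) 00000000
00110000
0^011000
01110100
00000100
00011000
00000000
00000000
28) 00000000
00110000
01>11000
01110100
00000100
00011000
00000000
00000000
29) 00000000
00110000
01111000
01v10100
00000100
00011000
00000000
00000000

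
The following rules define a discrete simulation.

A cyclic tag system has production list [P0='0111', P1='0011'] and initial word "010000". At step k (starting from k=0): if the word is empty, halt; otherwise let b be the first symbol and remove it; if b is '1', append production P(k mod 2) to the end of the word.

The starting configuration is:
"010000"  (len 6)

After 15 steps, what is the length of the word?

gen 0: "010000"  (len 6)
gen 1: "10000"  (len 5)
gen 2: "00000011"  (len 8)
gen 3: "0000011"  (len 7)
gen 4: "000011"  (len 6)
gen 5: "00011"  (len 5)
gen 6: "0011"  (len 4)
gen 7: "011"  (len 3)
gen 8: "11"  (len 2)
gen 9: "10111"  (len 5)
gen 10: "01110011"  (len 8)
gen 11: "1110011"  (len 7)
gen 12: "1100110011"  (len 10)
gen 13: "1001100110111"  (len 13)
gen 14: "0011001101110011"  (len 16)
gen 15: "011001101110011"  (len 15)

15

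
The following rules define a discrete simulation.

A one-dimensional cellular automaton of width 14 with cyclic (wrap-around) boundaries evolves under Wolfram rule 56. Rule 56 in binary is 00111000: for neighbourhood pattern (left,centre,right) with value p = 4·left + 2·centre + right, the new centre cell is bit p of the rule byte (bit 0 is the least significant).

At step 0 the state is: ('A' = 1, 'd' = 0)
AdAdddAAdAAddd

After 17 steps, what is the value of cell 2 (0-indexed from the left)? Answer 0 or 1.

0

gen 0: AdAdddAAdAAddd
gen 1: dAdAddAdAAdAdd
gen 2: ddAdAddAAdAdAd
gen 3: dddAdAdAdAdAdA
gen 4: AdddAdAdAdAdAd
gen 5: dAdddAdAdAdAdA
gen 6: AdAdddAdAdAdAd
gen 7: dAdAdddAdAdAdA
gen 8: AdAdAdddAdAdAd
gen 9: dAdAdAdddAdAdA
gen 10: AdAdAdAdddAdAd
gen 11: dAdAdAdAdddAdA
gen 12: AdAdAdAdAdddAd
gen 13: dAdAdAdAdAdddA
gen 14: AdAdAdAdAdAddd
gen 15: dAdAdAdAdAdAdd
gen 16: ddAdAdAdAdAdAd
gen 17: dddAdAdAdAdAdA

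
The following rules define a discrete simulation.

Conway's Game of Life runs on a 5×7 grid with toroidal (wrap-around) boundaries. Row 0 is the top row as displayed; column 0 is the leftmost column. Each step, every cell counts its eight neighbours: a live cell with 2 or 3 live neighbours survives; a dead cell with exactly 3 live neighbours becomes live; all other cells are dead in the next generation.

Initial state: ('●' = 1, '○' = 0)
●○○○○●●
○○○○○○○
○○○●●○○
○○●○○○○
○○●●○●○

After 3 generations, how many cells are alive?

step 0: ●○○○○●●
○○○○○○○
○○○●●○○
○○●○○○○
○○●●○●○
step 1: ○○○○●●●
○○○○●●●
○○○●○○○
○○●○○○○
○●●●●●○
step 2: ●○●○○○○
○○○●○○●
○○○●●●○
○●○○○○○
○●●○○○●
step 3: ●○●●○○●
○○●●○●●
○○●●●●○
●●○●●●○
○○●○○○○

18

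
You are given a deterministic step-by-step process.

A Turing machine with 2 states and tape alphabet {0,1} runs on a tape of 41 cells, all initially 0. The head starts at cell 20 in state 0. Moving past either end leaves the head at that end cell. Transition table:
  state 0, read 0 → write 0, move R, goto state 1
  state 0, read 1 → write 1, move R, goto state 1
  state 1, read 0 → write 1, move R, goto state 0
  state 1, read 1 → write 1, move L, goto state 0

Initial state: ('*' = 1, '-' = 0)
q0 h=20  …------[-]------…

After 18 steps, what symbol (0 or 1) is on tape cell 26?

0

k=0  q0 h=20  …------[-]------…
k=1  q1 h=21  …------[-]------…
k=2  q0 h=22  …-----*[-]------…
k=3  q1 h=23  …----*-[-]------…
k=4  q0 h=24  …---*-*[-]------…
k=5  q1 h=25  …--*-*-[-]------…
k=6  q0 h=26  …-*-*-*[-]------…
k=7  q1 h=27  …*-*-*-[-]------…
k=8  q0 h=28  …-*-*-*[-]------…
k=9  q1 h=29  …*-*-*-[-]------…
k=10  q0 h=30  …-*-*-*[-]------…
k=11  q1 h=31  …*-*-*-[-]------…
k=12  q0 h=32  …-*-*-*[-]------…
k=13  q1 h=33  …*-*-*-[-]------…
k=14  q0 h=34  …-*-*-*[-]------|
k=15  q1 h=35  …*-*-*-[-]-----|
k=16  q0 h=36  …-*-*-*[-]----|
k=17  q1 h=37  …*-*-*-[-]---|
k=18  q0 h=38  …-*-*-*[-]--|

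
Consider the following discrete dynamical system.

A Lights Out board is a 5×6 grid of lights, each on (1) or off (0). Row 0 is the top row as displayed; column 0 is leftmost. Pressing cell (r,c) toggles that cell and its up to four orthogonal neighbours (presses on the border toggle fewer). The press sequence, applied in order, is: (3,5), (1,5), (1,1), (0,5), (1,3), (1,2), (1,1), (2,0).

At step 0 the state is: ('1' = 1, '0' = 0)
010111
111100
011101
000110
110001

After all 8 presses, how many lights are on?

gen 0: 010111
111100
011101
000110
110001
gen 1: 010111
111100
011100
000101
110000
gen 2: 010110
111111
011101
000101
110000
gen 3: 000110
000111
001101
000101
110000
gen 4: 000101
000110
001101
000101
110000
gen 5: 000001
001000
001001
000101
110000
gen 6: 001001
010100
000001
000101
110000
gen 7: 011001
101100
010001
000101
110000
gen 8: 011001
001100
100001
100101
110000

12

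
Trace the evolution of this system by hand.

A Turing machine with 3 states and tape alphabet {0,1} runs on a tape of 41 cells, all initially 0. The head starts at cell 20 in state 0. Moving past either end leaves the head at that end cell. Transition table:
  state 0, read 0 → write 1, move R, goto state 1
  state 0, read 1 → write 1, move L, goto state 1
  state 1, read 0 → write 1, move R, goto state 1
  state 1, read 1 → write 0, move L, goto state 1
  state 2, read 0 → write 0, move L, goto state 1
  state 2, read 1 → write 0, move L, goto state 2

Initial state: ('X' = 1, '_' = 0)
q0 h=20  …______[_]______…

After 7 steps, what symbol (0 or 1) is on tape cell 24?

1

t=0: q0 h=20  …______[_]______…
t=1: q1 h=21  …_____X[_]______…
t=2: q1 h=22  …____XX[_]______…
t=3: q1 h=23  …___XXX[_]______…
t=4: q1 h=24  …__XXXX[_]______…
t=5: q1 h=25  …_XXXXX[_]______…
t=6: q1 h=26  …XXXXXX[_]______…
t=7: q1 h=27  …XXXXXX[_]______…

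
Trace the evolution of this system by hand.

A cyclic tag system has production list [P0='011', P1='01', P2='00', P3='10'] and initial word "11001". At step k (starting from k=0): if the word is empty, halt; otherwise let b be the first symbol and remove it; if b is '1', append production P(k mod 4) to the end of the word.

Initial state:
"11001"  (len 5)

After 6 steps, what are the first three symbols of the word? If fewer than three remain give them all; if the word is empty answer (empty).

110

step 0: "11001"  (len 5)
step 1: "1001011"  (len 7)
step 2: "00101101"  (len 8)
step 3: "0101101"  (len 7)
step 4: "101101"  (len 6)
step 5: "01101011"  (len 8)
step 6: "1101011"  (len 7)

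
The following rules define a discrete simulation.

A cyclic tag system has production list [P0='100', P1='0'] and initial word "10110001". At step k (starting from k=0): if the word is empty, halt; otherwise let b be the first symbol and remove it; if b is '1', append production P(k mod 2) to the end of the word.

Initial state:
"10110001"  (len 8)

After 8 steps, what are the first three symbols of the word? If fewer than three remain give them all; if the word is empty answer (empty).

t=0: "10110001"  (len 8)
t=1: "0110001100"  (len 10)
t=2: "110001100"  (len 9)
t=3: "10001100100"  (len 11)
t=4: "00011001000"  (len 11)
t=5: "0011001000"  (len 10)
t=6: "011001000"  (len 9)
t=7: "11001000"  (len 8)
t=8: "10010000"  (len 8)

100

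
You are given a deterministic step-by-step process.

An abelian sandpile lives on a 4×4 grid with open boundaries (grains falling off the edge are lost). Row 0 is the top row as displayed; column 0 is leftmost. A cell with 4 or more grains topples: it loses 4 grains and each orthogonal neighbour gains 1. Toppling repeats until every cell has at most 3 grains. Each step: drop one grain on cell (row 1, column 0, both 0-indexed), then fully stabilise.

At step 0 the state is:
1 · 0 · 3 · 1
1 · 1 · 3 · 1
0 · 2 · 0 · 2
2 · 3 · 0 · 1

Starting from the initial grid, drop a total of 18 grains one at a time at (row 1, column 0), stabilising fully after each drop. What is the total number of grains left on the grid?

26

[0] 1 · 0 · 3 · 1
1 · 1 · 3 · 1
0 · 2 · 0 · 2
2 · 3 · 0 · 1
[1] 1 · 0 · 3 · 1
2 · 1 · 3 · 1
0 · 2 · 0 · 2
2 · 3 · 0 · 1
[2] 1 · 0 · 3 · 1
3 · 1 · 3 · 1
0 · 2 · 0 · 2
2 · 3 · 0 · 1
[3] 2 · 0 · 3 · 1
0 · 2 · 3 · 1
1 · 2 · 0 · 2
2 · 3 · 0 · 1
[4] 2 · 0 · 3 · 1
1 · 2 · 3 · 1
1 · 2 · 0 · 2
2 · 3 · 0 · 1
[5] 2 · 0 · 3 · 1
2 · 2 · 3 · 1
1 · 2 · 0 · 2
2 · 3 · 0 · 1
[6] 2 · 0 · 3 · 1
3 · 2 · 3 · 1
1 · 2 · 0 · 2
2 · 3 · 0 · 1
[7] 3 · 0 · 3 · 1
0 · 3 · 3 · 1
2 · 2 · 0 · 2
2 · 3 · 0 · 1
[8] 3 · 0 · 3 · 1
1 · 3 · 3 · 1
2 · 2 · 0 · 2
2 · 3 · 0 · 1
[9] 3 · 0 · 3 · 1
2 · 3 · 3 · 1
2 · 2 · 0 · 2
2 · 3 · 0 · 1
[10] 3 · 0 · 3 · 1
3 · 3 · 3 · 1
2 · 2 · 0 · 2
2 · 3 · 0 · 1
[11] 0 · 3 · 0 · 2
2 · 1 · 1 · 2
3 · 3 · 1 · 2
2 · 3 · 0 · 1
[12] 0 · 3 · 0 · 2
3 · 1 · 1 · 2
3 · 3 · 1 · 2
2 · 3 · 0 · 1
[13] 1 · 3 · 0 · 2
1 · 3 · 1 · 2
2 · 1 · 2 · 2
0 · 1 · 1 · 1
[14] 1 · 3 · 0 · 2
2 · 3 · 1 · 2
2 · 1 · 2 · 2
0 · 1 · 1 · 1
[15] 1 · 3 · 0 · 2
3 · 3 · 1 · 2
2 · 1 · 2 · 2
0 · 1 · 1 · 1
[16] 3 · 0 · 1 · 2
1 · 1 · 2 · 2
3 · 2 · 2 · 2
0 · 1 · 1 · 1
[17] 3 · 0 · 1 · 2
2 · 1 · 2 · 2
3 · 2 · 2 · 2
0 · 1 · 1 · 1
[18] 3 · 0 · 1 · 2
3 · 1 · 2 · 2
3 · 2 · 2 · 2
0 · 1 · 1 · 1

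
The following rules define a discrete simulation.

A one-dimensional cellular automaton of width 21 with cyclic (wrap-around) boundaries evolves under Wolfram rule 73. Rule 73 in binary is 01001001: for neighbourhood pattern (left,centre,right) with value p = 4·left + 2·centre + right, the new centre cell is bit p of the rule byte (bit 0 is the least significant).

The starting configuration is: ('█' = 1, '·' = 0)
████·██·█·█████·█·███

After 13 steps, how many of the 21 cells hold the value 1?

6

k=0  ████·██·█·█████·█·███
k=1  ···█·██···█···█···█··
k=2  ██···██·█···█···█···█
k=3  ·█·█·██···█···█···█·█
k=4  ·····██·█···█···█····
k=5  ████·██···█···█···███
k=6  ···█·██·█···█···█·█··
k=7  ██···██···█···█·····█
k=8  ·█·█·██·█···█···███·█
k=9  ·····██···█···█·█·█··
k=10  ████·██·█···█·······█
k=11  ···█·██···█···█████·█
k=12  ·█···██·█···█·█···█··
k=13  ···█·██···█·····█···█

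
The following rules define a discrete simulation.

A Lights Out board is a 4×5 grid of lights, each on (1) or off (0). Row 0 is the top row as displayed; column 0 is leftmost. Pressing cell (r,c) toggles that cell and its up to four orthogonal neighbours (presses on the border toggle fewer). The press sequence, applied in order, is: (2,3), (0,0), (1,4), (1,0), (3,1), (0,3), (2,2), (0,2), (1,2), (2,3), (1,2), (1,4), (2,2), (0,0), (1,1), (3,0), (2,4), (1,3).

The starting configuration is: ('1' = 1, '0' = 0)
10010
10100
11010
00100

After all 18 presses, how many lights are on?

k=0  10010
10100
11010
00100
k=1  10010
10110
11101
00110
k=2  01010
00110
11101
00110
k=3  01011
00101
11100
00110
k=4  11011
11101
01100
00110
k=5  11011
11101
00100
11010
k=6  11100
11111
00100
11010
k=7  11100
11011
01010
11110
k=8  10010
11111
01010
11110
k=9  10110
10001
01110
11110
k=10  10110
10011
01001
11100
k=11  10010
11101
01101
11100
k=12  10011
11110
01100
11100
k=13  10011
11010
00010
11000
k=14  01011
01010
00010
11000
k=15  00011
10110
01010
11000
k=16  00011
10110
11010
00000
k=17  00011
10111
11001
00001
k=18  00001
10000
11011
00001

7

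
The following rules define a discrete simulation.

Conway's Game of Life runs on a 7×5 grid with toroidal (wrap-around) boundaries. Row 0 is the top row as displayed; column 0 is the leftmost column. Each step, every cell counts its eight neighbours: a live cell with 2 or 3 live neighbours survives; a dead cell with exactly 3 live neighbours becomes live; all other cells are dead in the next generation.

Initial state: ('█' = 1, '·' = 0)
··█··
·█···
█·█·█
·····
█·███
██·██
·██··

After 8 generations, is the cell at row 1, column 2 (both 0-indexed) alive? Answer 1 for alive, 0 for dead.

[0] ··█··
·█···
█·█·█
·····
█·███
██·██
·██··
[1] ··█··
████·
██···
··█··
··█··
·····
····█
[2] █·█·█
█··██
█··██
··█··
·····
·····
·····
[3] ██···
··█··
███··
···██
·····
·····
·····
[4] ·█···
··█··
███·█
█████
·····
·····
·····
[5] ·····
··██·
·····
·····
█████
·····
·····
[6] ·····
·····
·····
█████
█████
█████
·····
[7] ·····
·····
█████
·····
·····
·····
█████
[8] █████
█████
█████
█████
·····
█████
█████

1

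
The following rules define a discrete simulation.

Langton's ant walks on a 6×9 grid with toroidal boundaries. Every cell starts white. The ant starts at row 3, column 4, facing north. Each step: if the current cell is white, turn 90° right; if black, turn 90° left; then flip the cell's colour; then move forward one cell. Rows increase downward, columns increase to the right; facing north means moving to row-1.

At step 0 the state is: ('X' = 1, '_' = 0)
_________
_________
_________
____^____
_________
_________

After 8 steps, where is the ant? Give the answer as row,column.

k=0  _________
_________
_________
____^____
_________
_________
k=1  _________
_________
_________
____X>___
_________
_________
k=2  _________
_________
_________
____XX___
_____v___
_________
k=3  _________
_________
_________
____XX___
____<X___
_________
k=4  _________
_________
_________
____^X___
____XX___
_________
k=5  _________
_________
_________
___<_X___
____XX___
_________
k=6  _________
_________
___^_____
___X_X___
____XX___
_________
k=7  _________
_________
___X>____
___X_X___
____XX___
_________
k=8  _________
_________
___XX____
___XvX___
____XX___
_________

3,4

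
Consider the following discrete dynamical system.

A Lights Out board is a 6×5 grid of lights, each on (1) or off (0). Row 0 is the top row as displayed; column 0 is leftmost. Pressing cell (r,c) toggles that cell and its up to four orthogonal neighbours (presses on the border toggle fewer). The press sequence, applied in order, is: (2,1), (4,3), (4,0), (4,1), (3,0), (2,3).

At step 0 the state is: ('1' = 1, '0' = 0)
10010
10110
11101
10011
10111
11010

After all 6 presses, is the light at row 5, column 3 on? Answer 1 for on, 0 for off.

0

gen 0: 10010
10110
11101
10011
10111
11010
gen 1: 10010
11110
00001
11011
10111
11010
gen 2: 10010
11110
00001
11001
10000
11000
gen 3: 10010
11110
00001
01001
01000
01000
gen 4: 10010
11110
00001
00001
10100
00000
gen 5: 10010
11110
10001
11001
00100
00000
gen 6: 10010
11100
10110
11011
00100
00000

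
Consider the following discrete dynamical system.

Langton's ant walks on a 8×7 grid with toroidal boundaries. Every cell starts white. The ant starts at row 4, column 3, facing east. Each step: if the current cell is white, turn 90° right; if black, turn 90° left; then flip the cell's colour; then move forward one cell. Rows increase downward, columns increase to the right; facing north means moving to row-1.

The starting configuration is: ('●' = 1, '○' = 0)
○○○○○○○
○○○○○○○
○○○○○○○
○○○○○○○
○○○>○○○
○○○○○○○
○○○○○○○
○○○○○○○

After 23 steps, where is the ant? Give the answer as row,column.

2,2

0) ○○○○○○○
○○○○○○○
○○○○○○○
○○○○○○○
○○○>○○○
○○○○○○○
○○○○○○○
○○○○○○○
1) ○○○○○○○
○○○○○○○
○○○○○○○
○○○○○○○
○○○●○○○
○○○v○○○
○○○○○○○
○○○○○○○
2) ○○○○○○○
○○○○○○○
○○○○○○○
○○○○○○○
○○○●○○○
○○<●○○○
○○○○○○○
○○○○○○○
3) ○○○○○○○
○○○○○○○
○○○○○○○
○○○○○○○
○○^●○○○
○○●●○○○
○○○○○○○
○○○○○○○
4) ○○○○○○○
○○○○○○○
○○○○○○○
○○○○○○○
○○●>○○○
○○●●○○○
○○○○○○○
○○○○○○○
5) ○○○○○○○
○○○○○○○
○○○○○○○
○○○^○○○
○○●○○○○
○○●●○○○
○○○○○○○
○○○○○○○
6) ○○○○○○○
○○○○○○○
○○○○○○○
○○○●>○○
○○●○○○○
○○●●○○○
○○○○○○○
○○○○○○○
7) ○○○○○○○
○○○○○○○
○○○○○○○
○○○●●○○
○○●○v○○
○○●●○○○
○○○○○○○
○○○○○○○
8) ○○○○○○○
○○○○○○○
○○○○○○○
○○○●●○○
○○●<●○○
○○●●○○○
○○○○○○○
○○○○○○○
9) ○○○○○○○
○○○○○○○
○○○○○○○
○○○^●○○
○○●●●○○
○○●●○○○
○○○○○○○
○○○○○○○
10) ○○○○○○○
○○○○○○○
○○○○○○○
○○<○●○○
○○●●●○○
○○●●○○○
○○○○○○○
○○○○○○○
11) ○○○○○○○
○○○○○○○
○○^○○○○
○○●○●○○
○○●●●○○
○○●●○○○
○○○○○○○
○○○○○○○
12) ○○○○○○○
○○○○○○○
○○●>○○○
○○●○●○○
○○●●●○○
○○●●○○○
○○○○○○○
○○○○○○○
13) ○○○○○○○
○○○○○○○
○○●●○○○
○○●v●○○
○○●●●○○
○○●●○○○
○○○○○○○
○○○○○○○
14) ○○○○○○○
○○○○○○○
○○●●○○○
○○<●●○○
○○●●●○○
○○●●○○○
○○○○○○○
○○○○○○○
15) ○○○○○○○
○○○○○○○
○○●●○○○
○○○●●○○
○○v●●○○
○○●●○○○
○○○○○○○
○○○○○○○
16) ○○○○○○○
○○○○○○○
○○●●○○○
○○○●●○○
○○○>●○○
○○●●○○○
○○○○○○○
○○○○○○○
17) ○○○○○○○
○○○○○○○
○○●●○○○
○○○^●○○
○○○○●○○
○○●●○○○
○○○○○○○
○○○○○○○
18) ○○○○○○○
○○○○○○○
○○●●○○○
○○<○●○○
○○○○●○○
○○●●○○○
○○○○○○○
○○○○○○○
19) ○○○○○○○
○○○○○○○
○○^●○○○
○○●○●○○
○○○○●○○
○○●●○○○
○○○○○○○
○○○○○○○
20) ○○○○○○○
○○○○○○○
○<○●○○○
○○●○●○○
○○○○●○○
○○●●○○○
○○○○○○○
○○○○○○○
21) ○○○○○○○
○^○○○○○
○●○●○○○
○○●○●○○
○○○○●○○
○○●●○○○
○○○○○○○
○○○○○○○
22) ○○○○○○○
○●>○○○○
○●○●○○○
○○●○●○○
○○○○●○○
○○●●○○○
○○○○○○○
○○○○○○○
23) ○○○○○○○
○●●○○○○
○●v●○○○
○○●○●○○
○○○○●○○
○○●●○○○
○○○○○○○
○○○○○○○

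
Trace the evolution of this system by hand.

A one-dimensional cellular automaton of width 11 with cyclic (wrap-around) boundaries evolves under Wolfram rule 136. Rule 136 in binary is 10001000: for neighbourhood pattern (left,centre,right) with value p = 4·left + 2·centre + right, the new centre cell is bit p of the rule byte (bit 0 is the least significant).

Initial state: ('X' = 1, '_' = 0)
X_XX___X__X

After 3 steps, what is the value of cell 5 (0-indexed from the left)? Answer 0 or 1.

step 0: X_XX___X__X
step 1: __X_______X
step 2: ___________
step 3: ___________

0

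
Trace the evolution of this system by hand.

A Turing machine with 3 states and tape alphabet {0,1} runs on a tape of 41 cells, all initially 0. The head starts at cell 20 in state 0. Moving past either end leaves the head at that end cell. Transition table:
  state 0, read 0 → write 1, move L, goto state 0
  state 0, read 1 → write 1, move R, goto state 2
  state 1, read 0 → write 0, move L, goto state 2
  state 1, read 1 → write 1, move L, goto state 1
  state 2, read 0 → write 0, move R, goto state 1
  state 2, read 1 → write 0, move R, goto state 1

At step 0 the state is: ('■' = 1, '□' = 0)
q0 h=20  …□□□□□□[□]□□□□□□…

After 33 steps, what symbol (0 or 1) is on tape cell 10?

0) q0 h=20  …□□□□□□[□]□□□□□□…
1) q0 h=19  …□□□□□□[□]■□□□□□…
2) q0 h=18  …□□□□□□[□]■■□□□□…
3) q0 h=17  …□□□□□□[□]■■■□□□…
4) q0 h=16  …□□□□□□[□]■■■■□□…
5) q0 h=15  …□□□□□□[□]■■■■■□…
6) q0 h=14  …□□□□□□[□]■■■■■■…
7) q0 h=13  …□□□□□□[□]■■■■■■…
8) q0 h=12  …□□□□□□[□]■■■■■■…
9) q0 h=11  …□□□□□□[□]■■■■■■…
10) q0 h=10  …□□□□□□[□]■■■■■■…
11) q0 h= 9  …□□□□□□[□]■■■■■■…
12) q0 h= 8  …□□□□□□[□]■■■■■■…
13) q0 h= 7  …□□□□□□[□]■■■■■■…
14) q0 h= 6  |□□□□□□[□]■■■■■■…
15) q0 h= 5  |□□□□□[□]■■■■■■…
16) q0 h= 4  |□□□□[□]■■■■■■…
17) q0 h= 3  |□□□[□]■■■■■■…
18) q0 h= 2  |□□[□]■■■■■■…
19) q0 h= 1  |□[□]■■■■■■…
20) q0 h= 0  |[□]■■■■■■…
21) q0 h= 0  |[■]■■■■■■…
22) q2 h= 1  |■[■]■■■■■■…
23) q1 h= 2  |■□[■]■■■■■■…
24) q1 h= 1  |■[□]■■■■■■…
25) q2 h= 0  |[■]□■■■■■…
26) q1 h= 1  |□[□]■■■■■■…
27) q2 h= 0  |[□]□■■■■■…
28) q1 h= 1  |□[□]■■■■■■…
29) q2 h= 0  |[□]□■■■■■…
30) q1 h= 1  |□[□]■■■■■■…
31) q2 h= 0  |[□]□■■■■■…
32) q1 h= 1  |□[□]■■■■■■…
33) q2 h= 0  |[□]□■■■■■…

1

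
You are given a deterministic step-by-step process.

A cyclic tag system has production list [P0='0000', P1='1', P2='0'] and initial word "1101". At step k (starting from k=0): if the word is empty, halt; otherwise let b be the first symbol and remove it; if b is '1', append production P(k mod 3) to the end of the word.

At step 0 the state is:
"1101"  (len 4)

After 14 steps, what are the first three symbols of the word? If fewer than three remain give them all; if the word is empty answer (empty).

k=0  "1101"  (len 4)
k=1  "1010000"  (len 7)
k=2  "0100001"  (len 7)
k=3  "100001"  (len 6)
k=4  "000010000"  (len 9)
k=5  "00010000"  (len 8)
k=6  "0010000"  (len 7)
k=7  "010000"  (len 6)
k=8  "10000"  (len 5)
k=9  "00000"  (len 5)
k=10  "0000"  (len 4)
k=11  "000"  (len 3)
k=12  "00"  (len 2)
k=13  "0"  (len 1)
k=14  (halted — word empty)

(empty)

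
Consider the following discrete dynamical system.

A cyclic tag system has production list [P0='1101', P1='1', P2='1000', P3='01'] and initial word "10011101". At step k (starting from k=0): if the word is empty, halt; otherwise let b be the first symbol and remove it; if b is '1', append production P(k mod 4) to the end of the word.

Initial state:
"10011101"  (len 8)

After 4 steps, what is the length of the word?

0) "10011101"  (len 8)
1) "00111011101"  (len 11)
2) "0111011101"  (len 10)
3) "111011101"  (len 9)
4) "1101110101"  (len 10)

10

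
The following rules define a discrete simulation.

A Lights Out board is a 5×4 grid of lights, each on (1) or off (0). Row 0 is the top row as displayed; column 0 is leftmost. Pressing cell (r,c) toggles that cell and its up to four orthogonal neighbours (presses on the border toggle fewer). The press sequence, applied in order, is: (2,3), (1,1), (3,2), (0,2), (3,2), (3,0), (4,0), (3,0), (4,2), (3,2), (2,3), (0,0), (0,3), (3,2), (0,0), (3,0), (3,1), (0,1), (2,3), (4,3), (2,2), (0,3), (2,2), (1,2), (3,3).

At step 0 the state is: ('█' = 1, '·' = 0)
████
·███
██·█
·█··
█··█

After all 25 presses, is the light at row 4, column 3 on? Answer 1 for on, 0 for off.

0

gen 0: ████
·███
██·█
·█··
█··█
gen 1: ████
·██·
███·
·█·█
█··█
gen 2: █·██
█···
█·█·
·█·█
█··█
gen 3: █·██
█···
█···
··█·
█·██
gen 4: ██··
█·█·
█···
··█·
█·██
gen 5: ██··
█·█·
█·█·
·█·█
█··█
gen 6: ██··
█·█·
··█·
█··█
···█
gen 7: ██··
█·█·
··█·
···█
██·█
gen 8: ██··
█·█·
█·█·
██·█
·█·█
gen 9: ██··
█·█·
█·█·
████
··█·
gen 10: ██··
█·█·
█···
█···
····
gen 11: ██··
█·██
█·██
█··█
····
gen 12: ····
··██
█·██
█··█
····
gen 13: ··██
··█·
█·██
█··█
····
gen 14: ··██
··█·
█··█
███·
··█·
gen 15: ████
█·█·
█··█
███·
··█·
gen 16: ████
█·█·
···█
··█·
█·█·
gen 17: ████
█·█·
·█·█
██··
███·
gen 18: ···█
███·
·█·█
██··
███·
gen 19: ···█
████
·██·
██·█
███·
gen 20: ···█
████
·██·
██··
██·█
gen 21: ···█
██·█
···█
███·
██·█
gen 22: ··█·
██··
···█
███·
██·█
gen 23: ··█·
███·
·██·
██··
██·█
gen 24: ····
█··█
·█··
██··
██·█
gen 25: ····
█··█
·█·█
████
██··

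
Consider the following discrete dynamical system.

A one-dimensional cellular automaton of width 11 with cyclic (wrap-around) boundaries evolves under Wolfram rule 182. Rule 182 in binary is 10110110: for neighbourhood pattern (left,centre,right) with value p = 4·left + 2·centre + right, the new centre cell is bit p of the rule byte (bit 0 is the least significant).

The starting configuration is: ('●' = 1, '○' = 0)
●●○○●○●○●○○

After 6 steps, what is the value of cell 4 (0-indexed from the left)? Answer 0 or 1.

1

0) ●●○○●○●○●○○
1) ○○●●●●●●●●●
2) ●●○●●●●●●●○
3) ○○●○●●●●●○●
4) ●●●●○●●●○●●
5) ●●●○●○●○●○●
6) ●●○●●●●●●●○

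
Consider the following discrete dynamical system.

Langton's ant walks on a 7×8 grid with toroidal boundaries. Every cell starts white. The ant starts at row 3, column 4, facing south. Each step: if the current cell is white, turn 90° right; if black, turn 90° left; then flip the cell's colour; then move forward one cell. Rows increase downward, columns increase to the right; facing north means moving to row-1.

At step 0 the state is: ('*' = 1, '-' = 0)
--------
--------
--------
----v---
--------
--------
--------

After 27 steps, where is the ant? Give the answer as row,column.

step 0: --------
--------
--------
----v---
--------
--------
--------
step 1: --------
--------
--------
---<*---
--------
--------
--------
step 2: --------
--------
---^----
---**---
--------
--------
--------
step 3: --------
--------
---*>---
---**---
--------
--------
--------
step 4: --------
--------
---**---
---*v---
--------
--------
--------
step 5: --------
--------
---**---
---*->--
--------
--------
--------
step 6: --------
--------
---**---
---*-*--
-----v--
--------
--------
step 7: --------
--------
---**---
---*-*--
----<*--
--------
--------
step 8: --------
--------
---**---
---*^*--
----**--
--------
--------
step 9: --------
--------
---**---
---**>--
----**--
--------
--------
step 10: --------
--------
---**^--
---**---
----**--
--------
--------
step 11: --------
--------
---***>-
---**---
----**--
--------
--------
step 12: --------
--------
---****-
---**-v-
----**--
--------
--------
step 13: --------
--------
---****-
---**<*-
----**--
--------
--------
step 14: --------
--------
---**^*-
---****-
----**--
--------
--------
step 15: --------
--------
---*<-*-
---****-
----**--
--------
--------
step 16: --------
--------
---*--*-
---*v**-
----**--
--------
--------
step 17: --------
--------
---*--*-
---*->*-
----**--
--------
--------
step 18: --------
--------
---*-^*-
---*--*-
----**--
--------
--------
step 19: --------
--------
---*-*>-
---*--*-
----**--
--------
--------
step 20: --------
------^-
---*-*--
---*--*-
----**--
--------
--------
step 21: --------
------*>
---*-*--
---*--*-
----**--
--------
--------
step 22: --------
------**
---*-*-v
---*--*-
----**--
--------
--------
step 23: --------
------**
---*-*<*
---*--*-
----**--
--------
--------
step 24: --------
------^*
---*-***
---*--*-
----**--
--------
--------
step 25: --------
-----<-*
---*-***
---*--*-
----**--
--------
--------
step 26: -----^--
-----*-*
---*-***
---*--*-
----**--
--------
--------
step 27: -----*>-
-----*-*
---*-***
---*--*-
----**--
--------
--------

0,6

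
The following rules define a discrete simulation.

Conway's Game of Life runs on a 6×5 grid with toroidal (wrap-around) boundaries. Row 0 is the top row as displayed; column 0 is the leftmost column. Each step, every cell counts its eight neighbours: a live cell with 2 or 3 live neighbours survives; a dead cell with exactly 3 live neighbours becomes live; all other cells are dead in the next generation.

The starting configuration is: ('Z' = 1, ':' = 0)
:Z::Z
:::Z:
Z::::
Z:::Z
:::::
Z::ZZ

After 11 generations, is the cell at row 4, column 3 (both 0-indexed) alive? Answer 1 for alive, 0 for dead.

step 0: :Z::Z
:::Z:
Z::::
Z:::Z
:::::
Z::ZZ
step 1: ::Z::
Z:::Z
Z::::
Z:::Z
:::Z:
Z::ZZ
step 2: :Z:::
ZZ::Z
:Z:::
Z:::Z
:::Z:
::ZZZ
step 3: :Z:::
:ZZ::
:Z:::
Z:::Z
Z:Z::
::ZZZ
step 4: ZZ:::
ZZZ::
:ZZ::
Z:::Z
Z:Z::
Z:ZZZ
step 5: :::::
:::::
::ZZZ
Z:ZZZ
::Z::
::ZZ:
step 6: :::::
:::Z:
ZZZ::
Z::::
:::::
::ZZ:
step 7: ::ZZ:
:ZZ::
ZZZ:Z
Z::::
:::::
:::::
step 8: :ZZZ:
::::Z
::ZZZ
Z:::Z
:::::
:::::
step 9: ::ZZ:
ZZ::Z
:::::
Z:::Z
:::::
::Z::
step 10: Z:ZZZ
ZZZZZ
:Z:::
:::::
:::::
::ZZ:
step 11: :::::
:::::
:Z:ZZ
:::::
:::::
:ZZ::

0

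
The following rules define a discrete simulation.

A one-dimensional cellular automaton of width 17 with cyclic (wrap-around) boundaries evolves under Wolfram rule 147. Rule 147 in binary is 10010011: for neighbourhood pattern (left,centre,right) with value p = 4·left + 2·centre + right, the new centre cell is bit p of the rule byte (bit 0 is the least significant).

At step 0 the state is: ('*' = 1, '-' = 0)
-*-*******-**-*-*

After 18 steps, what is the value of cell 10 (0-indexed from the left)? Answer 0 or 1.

step 0: -*-*******-**-*-*
step 1: ----*****--------
step 2: ****-***-********
step 3: ***---*---*******
step 4: **-***-***-******
step 5: *---*---*---*****
step 6: -***-***-***-****
step 7: --*---*---*---**-
step 8: **-***-***-***--*
step 9: *---*---*---*-**-
step 10: -***-***-***-----
step 11: *-*---*---*-*****
step 12: ---***-***---****
step 13: ***-*---*-***-**-
step 14: -*---***---*-----
step 15: *-***-*-***-*****
step 16: ---*-----*---****
step 17: ***-*****-***-**-
step 18: -*---***---*-----

0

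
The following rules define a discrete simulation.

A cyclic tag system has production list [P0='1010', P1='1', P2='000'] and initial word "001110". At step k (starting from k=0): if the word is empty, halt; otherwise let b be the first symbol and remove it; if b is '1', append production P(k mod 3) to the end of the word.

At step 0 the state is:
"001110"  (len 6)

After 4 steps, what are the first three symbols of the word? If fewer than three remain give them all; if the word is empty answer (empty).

[0] "001110"  (len 6)
[1] "01110"  (len 5)
[2] "1110"  (len 4)
[3] "110000"  (len 6)
[4] "100001010"  (len 9)

100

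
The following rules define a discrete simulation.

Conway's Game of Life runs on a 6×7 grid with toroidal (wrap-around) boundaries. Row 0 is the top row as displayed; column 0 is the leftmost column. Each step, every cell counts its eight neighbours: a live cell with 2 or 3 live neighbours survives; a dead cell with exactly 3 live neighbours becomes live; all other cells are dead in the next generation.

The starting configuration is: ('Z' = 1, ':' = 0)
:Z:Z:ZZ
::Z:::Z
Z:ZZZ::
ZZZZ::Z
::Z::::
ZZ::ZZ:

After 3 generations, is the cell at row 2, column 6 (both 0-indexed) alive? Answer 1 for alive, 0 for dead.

t=0: :Z:Z:ZZ
::Z:::Z
Z:ZZZ::
ZZZZ::Z
::Z::::
ZZ::ZZ:
t=1: :Z:Z:::
::::::Z
::::ZZ:
Z:::Z:Z
::::ZZ:
ZZ:ZZZ:
t=2: :Z:Z:ZZ
::::ZZ:
Z:::Z::
:::Z::Z
:Z:::::
ZZ:Z:ZZ
t=3: :Z:Z:::
Z::Z:::
:::ZZ:Z
Z::::::
:Z::ZZ:
:Z:::Z:

1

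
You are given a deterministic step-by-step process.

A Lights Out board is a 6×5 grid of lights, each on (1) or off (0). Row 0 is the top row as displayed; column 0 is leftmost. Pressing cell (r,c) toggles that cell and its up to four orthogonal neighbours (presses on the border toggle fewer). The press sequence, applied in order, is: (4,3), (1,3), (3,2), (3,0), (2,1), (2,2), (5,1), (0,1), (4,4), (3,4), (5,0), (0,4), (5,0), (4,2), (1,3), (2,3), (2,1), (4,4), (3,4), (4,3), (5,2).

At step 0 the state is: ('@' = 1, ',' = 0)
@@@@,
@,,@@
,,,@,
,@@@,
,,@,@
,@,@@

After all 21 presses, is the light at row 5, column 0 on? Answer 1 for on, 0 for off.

1

step 0: @@@@,
@,,@@
,,,@,
,@@@,
,,@,@
,@,@@
step 1: @@@@,
@,,@@
,,,@,
,@@,,
,,,@,
,@,,@
step 2: @@@,,
@,@,,
,,,,,
,@@,,
,,,@,
,@,,@
step 3: @@@,,
@,@,,
,,@,,
,,,@,
,,@@,
,@,,@
step 4: @@@,,
@,@,,
@,@,,
@@,@,
@,@@,
,@,,@
step 5: @@@,,
@@@,,
,@,,,
@,,@,
@,@@,
,@,,@
step 6: @@@,,
@@,,,
,,@@,
@,@@,
@,@@,
,@,,@
step 7: @@@,,
@@,,,
,,@@,
@,@@,
@@@@,
@,@,@
step 8: ,,,,,
@,,,,
,,@@,
@,@@,
@@@@,
@,@,@
step 9: ,,,,,
@,,,,
,,@@,
@,@@@
@@@,@
@,@,,
step 10: ,,,,,
@,,,,
,,@@@
@,@,,
@@@,,
@,@,,
step 11: ,,,,,
@,,,,
,,@@@
@,@,,
,@@,,
,@@,,
step 12: ,,,@@
@,,,@
,,@@@
@,@,,
,@@,,
,@@,,
step 13: ,,,@@
@,,,@
,,@@@
@,@,,
@@@,,
@,@,,
step 14: ,,,@@
@,,,@
,,@@@
@,,,,
@,,@,
@,,,,
step 15: ,,,,@
@,@@,
,,@,@
@,,,,
@,,@,
@,,,,
step 16: ,,,,@
@,@,,
,,,@,
@,,@,
@,,@,
@,,,,
step 17: ,,,,@
@@@,,
@@@@,
@@,@,
@,,@,
@,,,,
step 18: ,,,,@
@@@,,
@@@@,
@@,@@
@,,,@
@,,,@
step 19: ,,,,@
@@@,,
@@@@@
@@,,,
@,,,,
@,,,@
step 20: ,,,,@
@@@,,
@@@@@
@@,@,
@,@@@
@,,@@
step 21: ,,,,@
@@@,,
@@@@@
@@,@,
@,,@@
@@@,@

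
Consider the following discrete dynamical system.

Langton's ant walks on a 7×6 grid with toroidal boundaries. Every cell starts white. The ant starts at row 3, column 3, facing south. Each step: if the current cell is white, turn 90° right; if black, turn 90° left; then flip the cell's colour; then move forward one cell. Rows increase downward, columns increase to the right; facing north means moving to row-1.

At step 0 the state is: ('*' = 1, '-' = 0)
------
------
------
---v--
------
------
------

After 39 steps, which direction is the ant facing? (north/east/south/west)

step 0: ------
------
------
---v--
------
------
------
step 1: ------
------
------
--<*--
------
------
------
step 2: ------
------
--^---
--**--
------
------
------
step 3: ------
------
--*>--
--**--
------
------
------
step 4: ------
------
--**--
--*v--
------
------
------
step 5: ------
------
--**--
--*->-
------
------
------
step 6: ------
------
--**--
--*-*-
----v-
------
------
step 7: ------
------
--**--
--*-*-
---<*-
------
------
step 8: ------
------
--**--
--*^*-
---**-
------
------
step 9: ------
------
--**--
--**>-
---**-
------
------
step 10: ------
------
--**^-
--**--
---**-
------
------
step 11: ------
------
--***>
--**--
---**-
------
------
step 12: ------
------
--****
--**-v
---**-
------
------
step 13: ------
------
--****
--**<*
---**-
------
------
step 14: ------
------
--**^*
--****
---**-
------
------
step 15: ------
------
--*<-*
--****
---**-
------
------
step 16: ------
------
--*--*
--*v**
---**-
------
------
step 17: ------
------
--*--*
--*->*
---**-
------
------
step 18: ------
------
--*-^*
--*--*
---**-
------
------
step 19: ------
------
--*-*>
--*--*
---**-
------
------
step 20: ------
-----^
--*-*-
--*--*
---**-
------
------
step 21: ------
>----*
--*-*-
--*--*
---**-
------
------
step 22: ------
*----*
v-*-*-
--*--*
---**-
------
------
step 23: ------
*----*
*-*-*<
--*--*
---**-
------
------
step 24: ------
*----^
*-*-**
--*--*
---**-
------
------
step 25: ------
*---<-
*-*-**
--*--*
---**-
------
------
step 26: ----^-
*---*-
*-*-**
--*--*
---**-
------
------
step 27: ----*>
*---*-
*-*-**
--*--*
---**-
------
------
step 28: ----**
*---*v
*-*-**
--*--*
---**-
------
------
step 29: ----**
*---<*
*-*-**
--*--*
---**-
------
------
step 30: ----**
*----*
*-*-v*
--*--*
---**-
------
------
step 31: ----**
*----*
*-*-->
--*--*
---**-
------
------
step 32: ----**
*----^
*-*---
--*--*
---**-
------
------
step 33: ----**
*---<-
*-*---
--*--*
---**-
------
------
step 34: ----^*
*---*-
*-*---
--*--*
---**-
------
------
step 35: ---<-*
*---*-
*-*---
--*--*
---**-
------
------
step 36: ---*-*
*---*-
*-*---
--*--*
---**-
------
---^--
step 37: ---*-*
*---*-
*-*---
--*--*
---**-
------
---*>-
step 38: ---*v*
*---*-
*-*---
--*--*
---**-
------
---**-
step 39: ---<**
*---*-
*-*---
--*--*
---**-
------
---**-

west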